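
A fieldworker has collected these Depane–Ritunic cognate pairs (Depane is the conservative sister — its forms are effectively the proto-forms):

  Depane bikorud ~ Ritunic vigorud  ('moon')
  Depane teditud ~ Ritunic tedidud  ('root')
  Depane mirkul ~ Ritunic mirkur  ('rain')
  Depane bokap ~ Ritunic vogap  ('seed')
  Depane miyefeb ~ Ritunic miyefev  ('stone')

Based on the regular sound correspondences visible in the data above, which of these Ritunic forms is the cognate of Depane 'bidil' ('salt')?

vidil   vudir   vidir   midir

bikorud ~ vigorud — Depane b corresponds to Ritunic v word-initially before a front vowel.
mirkul ~ mirkur — Depane l corresponds to Ritunic r word-finally.
Applying these to Depane 'bidil':
  bidil → vidil   (b→v word-initially before a front vowel)
  vidil → vidir   (l→r word-finally)
So the Ritunic cognate is 'vidir'.

vidir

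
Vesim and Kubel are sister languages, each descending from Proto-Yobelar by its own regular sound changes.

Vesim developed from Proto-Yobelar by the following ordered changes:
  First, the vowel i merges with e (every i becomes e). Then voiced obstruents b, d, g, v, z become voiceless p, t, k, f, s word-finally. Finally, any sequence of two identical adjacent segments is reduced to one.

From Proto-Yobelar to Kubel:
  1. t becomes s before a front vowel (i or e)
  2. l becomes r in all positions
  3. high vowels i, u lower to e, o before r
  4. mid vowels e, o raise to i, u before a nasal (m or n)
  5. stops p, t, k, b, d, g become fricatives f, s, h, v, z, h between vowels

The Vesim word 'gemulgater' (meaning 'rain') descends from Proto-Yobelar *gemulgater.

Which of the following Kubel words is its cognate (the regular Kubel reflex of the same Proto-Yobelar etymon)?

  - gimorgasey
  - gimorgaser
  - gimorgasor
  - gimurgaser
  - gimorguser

Kubel: *gemulgater > gemulgaser > gemurgaser > gemorgaser > gimorgaser  (by palatalisation, unconditioned shift, pre-rhotic lowering, pre-nasal raising)
Only 'gimorgaser' matches the regular Kubel development of *gemulgater.

gimorgaser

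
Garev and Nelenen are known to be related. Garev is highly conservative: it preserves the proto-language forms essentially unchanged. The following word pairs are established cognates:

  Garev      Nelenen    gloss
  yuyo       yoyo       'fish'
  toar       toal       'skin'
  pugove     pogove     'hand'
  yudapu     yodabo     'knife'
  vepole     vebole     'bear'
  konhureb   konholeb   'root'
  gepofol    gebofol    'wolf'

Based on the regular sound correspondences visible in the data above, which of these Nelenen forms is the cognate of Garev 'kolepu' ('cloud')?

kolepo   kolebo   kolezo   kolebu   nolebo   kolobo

kolebo

yudapu ~ yodabo — Garev p corresponds to Nelenen b between vowels (before a back vowel).
yudapu ~ yodabo — Garev u corresponds to Nelenen o word-finally.
Applying these to Garev 'kolepu':
  kolepu → kolebu   (p→b between vowels (before a back vowel))
  kolebu → kolebo   (u→o word-finally)
So the Nelenen cognate is 'kolebo'.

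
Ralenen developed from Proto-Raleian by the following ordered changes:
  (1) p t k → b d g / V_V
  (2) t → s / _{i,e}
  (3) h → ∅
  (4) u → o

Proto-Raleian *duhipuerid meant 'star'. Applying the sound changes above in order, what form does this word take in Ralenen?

doiboerid

Ralenen: *duhipuerid
  duhipuerid → duhibuerid   [intervocalic voicing]
  duhibuerid (rule 2 does not apply)
  duhibuerid → duibuerid   [h-loss]
  duibuerid → doiboerid   [vowel merger]
  giving Ralenen doiboerid.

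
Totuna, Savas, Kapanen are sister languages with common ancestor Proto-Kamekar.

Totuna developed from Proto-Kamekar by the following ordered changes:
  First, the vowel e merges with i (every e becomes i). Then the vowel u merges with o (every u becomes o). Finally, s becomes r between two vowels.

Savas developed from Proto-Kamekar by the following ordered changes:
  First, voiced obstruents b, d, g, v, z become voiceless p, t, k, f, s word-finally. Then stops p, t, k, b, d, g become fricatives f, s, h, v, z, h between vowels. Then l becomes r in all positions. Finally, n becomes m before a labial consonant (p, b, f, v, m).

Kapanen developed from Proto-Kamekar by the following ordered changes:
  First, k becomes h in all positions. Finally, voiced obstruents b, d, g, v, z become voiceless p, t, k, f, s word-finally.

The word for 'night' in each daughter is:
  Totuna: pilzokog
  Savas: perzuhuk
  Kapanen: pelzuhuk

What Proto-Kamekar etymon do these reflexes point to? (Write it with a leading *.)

*pelzukug

Position 8: Totuna has g, Savas has k, Kapanen has k. Totuna preserves g here (none of its changes turn any other segment into g), so the proto-segment is *g.
Position 6: Totuna has k, Savas has h, Kapanen has h. Totuna preserves k here (none of its changes turn any other segment into k), so the proto-segment is *k.
Verify the candidate proto-form against each daughter:
Totuna: *pelzukug
  pelzukug → pilzukug   [vowel merger]
  pilzukug → pilzokog   [vowel merger]
  pilzokog (rule 3 does not apply)
  giving Totuna pilzokog.
Savas: *pelzukug > pelzukuk > pelzuhuk > perzuhuk  (by final devoicing, intervocalic lenition, unconditioned shift)
Kapanen: *pelzukug > pelzuhug > pelzuhuk  (by unconditioned shift, final devoicing)
Only *pelzukug yields all of Totuna pilzokog, Savas perzuhuk, Kapanen pelzuhuk.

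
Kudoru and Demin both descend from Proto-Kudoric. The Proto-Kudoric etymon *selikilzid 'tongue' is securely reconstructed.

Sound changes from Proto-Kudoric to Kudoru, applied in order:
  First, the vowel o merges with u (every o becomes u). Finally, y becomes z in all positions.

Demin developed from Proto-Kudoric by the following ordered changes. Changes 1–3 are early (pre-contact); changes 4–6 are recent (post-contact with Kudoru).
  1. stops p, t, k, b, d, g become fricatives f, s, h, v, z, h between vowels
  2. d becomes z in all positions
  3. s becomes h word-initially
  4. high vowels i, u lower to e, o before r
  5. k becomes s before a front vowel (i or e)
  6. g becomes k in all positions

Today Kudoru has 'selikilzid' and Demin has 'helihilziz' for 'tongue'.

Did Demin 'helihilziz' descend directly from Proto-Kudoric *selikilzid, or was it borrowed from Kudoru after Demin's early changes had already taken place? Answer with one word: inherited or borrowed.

inherited

If inherited, *selikilzid would pass through all of Demin's changes:
Demin: *selikilzid
  selikilzid → selihilzid   [intervocalic lenition]
  selihilzid → selihilziz   [unconditioned shift]
  selihilziz → helihilziz   [debuccalisation]
  helihilziz (rule 4 does not apply)
  helihilziz (rule 5 does not apply)
  helihilziz (rule 6 does not apply)
  giving Demin helihilziz.
If borrowed from Kudoru 'selikilzid' after the early changes, it would undergo only the recent ones:
  rule 4 (pre-rhotic lowering): no change (selikilzid)
  rule 5 (palatalisation): selikilzid → selisilzid
  rule 6 (unconditioned shift): no change (selisilzid)
  ⇒ as a loan: selisilzid
Demin 'helihilziz' matches the inherited outcome exactly, so it is an inherited cognate, not a loan.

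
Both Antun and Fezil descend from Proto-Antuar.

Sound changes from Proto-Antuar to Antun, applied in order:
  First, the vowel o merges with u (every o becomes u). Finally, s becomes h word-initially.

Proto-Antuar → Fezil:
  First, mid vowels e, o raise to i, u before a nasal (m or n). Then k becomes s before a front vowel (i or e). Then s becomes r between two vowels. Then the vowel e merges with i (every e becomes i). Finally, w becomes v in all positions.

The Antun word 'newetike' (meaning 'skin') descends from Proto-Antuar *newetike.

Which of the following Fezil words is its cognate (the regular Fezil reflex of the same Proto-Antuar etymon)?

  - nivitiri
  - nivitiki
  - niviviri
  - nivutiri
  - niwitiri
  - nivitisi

Fezil: *newetike
  newetike (rule 1 does not apply)
  newetike → newetise   [palatalisation]
  newetise → newetire   [rhotacism]
  newetire → niwitiri   [vowel merger]
  niwitiri → nivitiri   [unconditioned shift]
  giving Fezil nivitiri.
The other candidates each miss or misapply at least one Fezil change.

nivitiri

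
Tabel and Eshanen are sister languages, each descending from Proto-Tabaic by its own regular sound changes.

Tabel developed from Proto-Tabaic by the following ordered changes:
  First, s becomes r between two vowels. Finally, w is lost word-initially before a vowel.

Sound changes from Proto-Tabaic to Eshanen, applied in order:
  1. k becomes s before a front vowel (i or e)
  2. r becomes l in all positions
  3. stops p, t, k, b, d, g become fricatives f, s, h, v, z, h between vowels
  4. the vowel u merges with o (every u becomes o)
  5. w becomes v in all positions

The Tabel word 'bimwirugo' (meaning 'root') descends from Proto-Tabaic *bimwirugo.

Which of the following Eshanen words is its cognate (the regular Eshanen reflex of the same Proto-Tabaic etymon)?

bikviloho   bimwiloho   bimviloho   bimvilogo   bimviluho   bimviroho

Eshanen: *bimwirugo
  bimwirugo (rule 1 does not apply)
  bimwirugo → bimwilugo   [unconditioned shift]
  bimwilugo → bimwiluho   [intervocalic lenition]
  bimwiluho → bimwiloho   [vowel merger]
  bimwiloho → bimviloho   [unconditioned shift]
  giving Eshanen bimviloho.
The other candidates each miss or misapply at least one Eshanen change.

bimviloho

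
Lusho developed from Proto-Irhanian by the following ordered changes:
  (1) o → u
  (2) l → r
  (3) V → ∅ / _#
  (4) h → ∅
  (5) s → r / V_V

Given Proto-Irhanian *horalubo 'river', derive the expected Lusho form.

urarub

Lusho: *horalubo
  horalubo → huralubu   [vowel merger]
  huralubu → hurarubu   [unconditioned shift]
  hurarubu → hurarub   [apocope]
  hurarub → urarub   [h-loss]
  urarub (rule 5 does not apply)
  giving Lusho urarub.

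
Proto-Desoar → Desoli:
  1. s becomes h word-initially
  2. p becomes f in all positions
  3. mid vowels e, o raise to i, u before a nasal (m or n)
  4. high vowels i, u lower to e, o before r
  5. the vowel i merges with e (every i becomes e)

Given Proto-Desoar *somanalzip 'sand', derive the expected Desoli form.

Desoli: *somanalzip
  somanalzip → homanalzip   [debuccalisation]
  homanalzip → homanalzif   [unconditioned shift]
  homanalzif → humanalzif   [pre-nasal raising]
  humanalzif (rule 4 does not apply)
  humanalzif → humanalzef   [vowel merger]
  giving Desoli humanalzef.

humanalzef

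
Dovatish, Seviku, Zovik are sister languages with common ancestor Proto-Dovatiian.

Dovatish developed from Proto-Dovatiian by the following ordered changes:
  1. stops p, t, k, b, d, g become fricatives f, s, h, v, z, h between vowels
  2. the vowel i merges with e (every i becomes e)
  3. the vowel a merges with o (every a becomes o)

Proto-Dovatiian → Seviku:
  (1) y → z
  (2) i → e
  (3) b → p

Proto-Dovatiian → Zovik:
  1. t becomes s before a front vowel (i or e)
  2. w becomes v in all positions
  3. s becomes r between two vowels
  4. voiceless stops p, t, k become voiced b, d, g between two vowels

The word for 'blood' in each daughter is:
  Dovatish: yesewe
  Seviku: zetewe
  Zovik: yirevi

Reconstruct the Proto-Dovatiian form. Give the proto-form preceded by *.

*yitewi

Position 5: Dovatish has w, Seviku has w, Zovik has v. Dovatish preserves w here (none of its changes turn any other segment into w), so the proto-segment is *w.
Position 6: Dovatish has e, Seviku has e, Zovik has i. Zovik preserves i here (none of its changes turn any other segment into i), so the proto-segment is *i.
This points to *yitewi. Verify forward in each daughter:
Dovatish: start from *yitewi.
  rule 1 (intervocalic lenition): yitewi → yisewi
  rule 2 (vowel merger): yisewi → yesewe
  rule 3: no change — yesewe
  ⇒ Dovatish yesewe
Seviku: *yitewi
  yitewi → zitewi   [unconditioned shift]
  zitewi → zetewe   [vowel merger]
  zetewe (rule 3 does not apply)
  giving Seviku zetewe.
Zovik: *yitewi
  yitewi → yisewi   [palatalisation]
  yisewi → yisevi   [unconditioned shift]
  yisevi → yirevi   [rhotacism]
  yirevi (rule 4 does not apply)
  giving Zovik yirevi.
No other proto-form is consistent with every reflex, so the reconstruction is *yitewi.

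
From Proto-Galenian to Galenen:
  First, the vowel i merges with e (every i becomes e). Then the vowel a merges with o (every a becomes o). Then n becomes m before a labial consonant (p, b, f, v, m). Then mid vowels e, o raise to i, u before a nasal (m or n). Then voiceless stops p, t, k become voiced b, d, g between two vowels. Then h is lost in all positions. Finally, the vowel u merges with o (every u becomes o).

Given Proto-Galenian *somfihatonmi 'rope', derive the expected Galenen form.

somfeodomme

Galenen: start from *somfihatonmi.
  rule 1 (vowel merger): somfihatonmi → somfehatonme
  rule 2 (vowel merger): somfehatonme → somfehotonme
  rule 3 (nasal place assimilation): somfehotonme → somfehotomme
  rule 4 (pre-nasal raising): somfehotomme → sumfehotumme
  rule 5 (intervocalic voicing): sumfehotumme → sumfehodumme
  rule 6 (h-loss): sumfehodumme → sumfeodumme
  rule 7 (vowel merger): sumfeodumme → somfeodomme
  ⇒ Galenen somfeodomme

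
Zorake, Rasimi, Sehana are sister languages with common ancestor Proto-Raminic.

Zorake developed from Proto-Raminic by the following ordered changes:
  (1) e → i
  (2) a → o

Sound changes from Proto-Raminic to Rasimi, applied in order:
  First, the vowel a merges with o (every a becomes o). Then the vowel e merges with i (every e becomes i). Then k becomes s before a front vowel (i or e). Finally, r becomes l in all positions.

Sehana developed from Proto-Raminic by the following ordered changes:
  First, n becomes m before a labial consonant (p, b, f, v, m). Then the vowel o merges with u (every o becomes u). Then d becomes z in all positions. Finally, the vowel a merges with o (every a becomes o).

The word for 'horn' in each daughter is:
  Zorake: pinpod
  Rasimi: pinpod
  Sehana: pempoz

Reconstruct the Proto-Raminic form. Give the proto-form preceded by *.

Position 2: Zorake has i, Rasimi has i, Sehana has e. Sehana preserves e here (none of its changes turn any other segment into e), so the proto-segment is *e.
Position 6: Zorake has d, Rasimi has d, Sehana has z. Zorake preserves d here (none of its changes turn any other segment into d), so the proto-segment is *d.
Verify the candidate proto-form against each daughter:
Zorake: *penpad
  penpad → pinpad   [vowel merger]
  pinpad → pinpod   [vowel merger]
  giving Zorake pinpod.
Rasimi: start from *penpad.
  rule 1 (vowel merger): penpad → penpod
  rule 2 (vowel merger): penpod → pinpod
  rule 3: no change — pinpod
  rule 4: no change — pinpod
  ⇒ Rasimi pinpod
Sehana: *penpad
  penpad → pempad   [nasal place assimilation]
  pempad (rule 2 does not apply)
  pempad → pempaz   [unconditioned shift]
  pempaz → pempoz   [vowel merger]
  giving Sehana pempoz.
*penpad is the unique common source.

*penpad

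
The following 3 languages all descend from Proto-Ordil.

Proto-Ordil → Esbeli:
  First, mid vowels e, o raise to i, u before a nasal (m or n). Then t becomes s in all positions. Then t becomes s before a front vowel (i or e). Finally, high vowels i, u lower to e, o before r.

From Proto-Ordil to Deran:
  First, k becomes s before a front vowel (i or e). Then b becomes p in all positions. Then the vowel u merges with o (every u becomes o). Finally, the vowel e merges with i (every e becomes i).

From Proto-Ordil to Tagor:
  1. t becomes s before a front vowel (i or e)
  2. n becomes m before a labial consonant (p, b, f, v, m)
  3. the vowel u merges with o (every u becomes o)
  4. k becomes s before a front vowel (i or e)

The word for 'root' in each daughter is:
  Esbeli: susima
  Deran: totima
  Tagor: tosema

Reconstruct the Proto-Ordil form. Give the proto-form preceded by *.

Position 1: Esbeli has s, Deran has t, Tagor has t. Deran preserves t here (none of its changes turn any other segment into t), so the proto-segment is *t.
Position 4: Esbeli has i, Deran has i, Tagor has e. Tagor preserves e here (none of its changes turn any other segment into e), so the proto-segment is *e.
This points to *tutema. Verify forward in each daughter:
Esbeli: *tutema > tutima > susima  (by pre-nasal raising, unconditioned shift)
Deran: *tutema > totema > totima  (by vowel merger, vowel merger)
Tagor: start from *tutema.
  rule 1 (palatalisation): tutema → tusema
  rule 2: no change — tusema
  rule 3 (vowel merger): tusema → tosema
  rule 4: no change — tosema
  ⇒ Tagor tosema
*tutema is the unique common source.

*tutema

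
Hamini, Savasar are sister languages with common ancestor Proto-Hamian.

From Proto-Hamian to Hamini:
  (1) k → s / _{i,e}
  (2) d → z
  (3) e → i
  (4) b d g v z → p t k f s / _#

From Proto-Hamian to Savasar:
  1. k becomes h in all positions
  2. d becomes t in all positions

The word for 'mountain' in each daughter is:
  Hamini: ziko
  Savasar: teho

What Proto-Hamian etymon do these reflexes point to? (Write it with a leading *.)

*deko

Position 2: Hamini has i, Savasar has e. Savasar preserves e here (none of its changes turn any other segment into e), so the proto-segment is *e.
Position 3: Hamini has k, Savasar has h. Taking the neighbouring segments as reconstructed: Hamini k can only go back to *k; Savasar h could go back to *k or *h — the one source consistent with every daughter is *k.
Position 1: Hamini has z, Savasar has t. Taking the neighbouring segments as reconstructed: Hamini z could go back to *d or *z; Savasar t could go back to *t or *d — the one source consistent with every daughter is *d.
This points to *deko. Verify forward in each daughter:
Hamini: start from *deko.
  rule 1: no change — deko
  rule 2 (unconditioned shift): deko → zeko
  rule 3 (vowel merger): zeko → ziko
  rule 4: no change — ziko
  ⇒ Hamini ziko
Savasar: start from *deko.
  rule 1 (unconditioned shift): deko → deho
  rule 2 (unconditioned shift): deho → teho
  ⇒ Savasar teho
Only *deko yields all of Hamini ziko, Savasar teho.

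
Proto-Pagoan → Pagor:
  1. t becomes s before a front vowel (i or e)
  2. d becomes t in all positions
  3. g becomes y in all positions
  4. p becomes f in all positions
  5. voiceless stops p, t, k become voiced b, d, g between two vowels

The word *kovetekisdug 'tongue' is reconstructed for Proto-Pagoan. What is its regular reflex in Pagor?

Pagor: *kovetekisdug
  kovetekisdug → kovesekisdug   [palatalisation]
  kovesekisdug → kovesekistug   [unconditioned shift]
  kovesekistug → kovesekistuy   [unconditioned shift]
  kovesekistuy (rule 4 does not apply)
  kovesekistuy → kovesegistuy   [intervocalic voicing]
  giving Pagor kovesegistuy.

kovesegistuy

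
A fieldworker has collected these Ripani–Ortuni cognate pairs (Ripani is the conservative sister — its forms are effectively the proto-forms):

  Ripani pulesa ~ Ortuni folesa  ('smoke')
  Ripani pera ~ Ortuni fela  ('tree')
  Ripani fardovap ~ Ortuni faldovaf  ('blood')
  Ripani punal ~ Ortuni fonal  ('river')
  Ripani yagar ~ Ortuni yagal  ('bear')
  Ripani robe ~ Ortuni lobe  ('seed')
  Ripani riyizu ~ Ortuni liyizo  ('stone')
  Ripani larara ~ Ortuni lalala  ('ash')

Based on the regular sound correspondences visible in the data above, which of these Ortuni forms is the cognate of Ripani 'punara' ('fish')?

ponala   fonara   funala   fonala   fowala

fonala

pulesa ~ folesa, punal ~ fonal — Ripani p corresponds to Ortuni f word-initially before a back vowel.
punal ~ fonal — Ripani u corresponds to Ortuni o after a consonant, before a nasal.
pera ~ fela, larara ~ lalala — Ripani r corresponds to Ortuni l between vowels (before a back vowel).
Applying these to Ripani 'punara':
  punara → funara   (p→f word-initially before a back vowel)
  funara → fonara   (u→o after a consonant, before a nasal)
  fonara → fonala   (r→l between vowels (before a back vowel))
So the Ortuni cognate is 'fonala'.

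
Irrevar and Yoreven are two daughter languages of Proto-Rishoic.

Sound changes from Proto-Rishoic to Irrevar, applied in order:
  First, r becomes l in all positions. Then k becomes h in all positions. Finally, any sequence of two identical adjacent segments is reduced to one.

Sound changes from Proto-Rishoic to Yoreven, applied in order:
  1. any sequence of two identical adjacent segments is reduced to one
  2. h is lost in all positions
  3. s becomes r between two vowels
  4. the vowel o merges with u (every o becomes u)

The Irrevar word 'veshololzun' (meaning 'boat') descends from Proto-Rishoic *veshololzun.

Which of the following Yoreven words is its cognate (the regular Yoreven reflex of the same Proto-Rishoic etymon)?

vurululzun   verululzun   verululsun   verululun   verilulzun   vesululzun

verululzun

Yoreven: start from *veshololzun.
  rule 1: no change — veshololzun
  rule 2 (h-loss): veshololzun → vesololzun
  rule 3 (rhotacism): vesololzun → verololzun
  rule 4 (vowel merger): verololzun → verululzun
  ⇒ Yoreven verululzun
The other candidates each miss or misapply at least one Yoreven change.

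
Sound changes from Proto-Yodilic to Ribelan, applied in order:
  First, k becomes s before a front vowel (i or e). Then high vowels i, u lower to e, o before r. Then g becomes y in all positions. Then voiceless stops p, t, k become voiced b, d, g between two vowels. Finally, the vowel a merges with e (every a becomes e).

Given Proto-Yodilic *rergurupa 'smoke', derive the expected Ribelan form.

reryorube

Ribelan: *rergurupa
  rergurupa (rule 1 does not apply)
  rergurupa → rergorupa   [pre-rhotic lowering]
  rergorupa → reryorupa   [unconditioned shift]
  reryorupa → reryoruba   [intervocalic voicing]
  reryoruba → reryorube   [vowel merger]
  giving Ribelan reryorube.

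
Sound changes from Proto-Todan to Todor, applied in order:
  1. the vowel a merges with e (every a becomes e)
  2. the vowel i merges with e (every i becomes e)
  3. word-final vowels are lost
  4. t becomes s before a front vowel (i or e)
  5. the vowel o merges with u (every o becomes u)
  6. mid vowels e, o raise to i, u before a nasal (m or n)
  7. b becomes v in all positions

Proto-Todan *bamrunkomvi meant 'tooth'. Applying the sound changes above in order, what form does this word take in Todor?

Todor: start from *bamrunkomvi.
  rule 1 (vowel merger): bamrunkomvi → bemrunkomvi
  rule 2 (vowel merger): bemrunkomvi → bemrunkomve
  rule 3 (apocope): bemrunkomve → bemrunkomv
  rule 4: no change — bemrunkomv
  rule 5 (vowel merger): bemrunkomv → bemrunkumv
  rule 6 (pre-nasal raising): bemrunkumv → bimrunkumv
  rule 7 (unconditioned shift): bimrunkumv → vimrunkumv
  ⇒ Todor vimrunkumv

vimrunkumv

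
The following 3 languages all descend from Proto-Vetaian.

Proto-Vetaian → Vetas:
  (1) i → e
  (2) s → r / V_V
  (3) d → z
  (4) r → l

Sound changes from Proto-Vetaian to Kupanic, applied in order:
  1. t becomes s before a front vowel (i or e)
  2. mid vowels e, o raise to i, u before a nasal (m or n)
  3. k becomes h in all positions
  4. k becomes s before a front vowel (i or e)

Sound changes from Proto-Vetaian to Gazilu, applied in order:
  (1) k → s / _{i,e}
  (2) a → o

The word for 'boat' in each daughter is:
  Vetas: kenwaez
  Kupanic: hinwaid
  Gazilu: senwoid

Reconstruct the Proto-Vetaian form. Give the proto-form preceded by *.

Position 1: Vetas has k, Kupanic has h, Gazilu has s. Vetas preserves k here (none of its changes turn any other segment into k), so the proto-segment is *k.
Position 7: Vetas has z, Kupanic has d, Gazilu has d. Kupanic preserves d here (none of its changes turn any other segment into d), so the proto-segment is *d.
Verify the candidate proto-form against each daughter:
Vetas: *kenwaid > kenwaed > kenwaez  (by vowel merger, unconditioned shift)
Kupanic: *kenwaid
  kenwaid (rule 1 does not apply)
  kenwaid → kinwaid   [pre-nasal raising]
  kinwaid → hinwaid   [unconditioned shift]
  hinwaid (rule 4 does not apply)
  giving Kupanic hinwaid.
Gazilu: *kenwaid > senwaid > senwoid  (by palatalisation, vowel merger)
Only *kenwaid yields all of Vetas kenwaez, Kupanic hinwaid, Gazilu senwoid.

*kenwaid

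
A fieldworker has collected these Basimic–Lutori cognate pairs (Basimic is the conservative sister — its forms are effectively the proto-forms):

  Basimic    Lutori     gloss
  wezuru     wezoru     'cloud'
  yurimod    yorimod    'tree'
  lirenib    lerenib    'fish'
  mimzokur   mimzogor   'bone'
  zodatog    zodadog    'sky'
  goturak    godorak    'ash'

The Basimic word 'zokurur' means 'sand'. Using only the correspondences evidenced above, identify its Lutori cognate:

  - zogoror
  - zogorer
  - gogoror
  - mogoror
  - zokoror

zogoror

mimzokur ~ mimzogor — Basimic k corresponds to Lutori g between vowels (before a back vowel).
wezuru ~ wezoru, yurimod ~ yorimod — Basimic u corresponds to Lutori o after a consonant, before r.
Applying these to Basimic 'zokurur':
  zokurur → zogurur   (k→g between vowels (before a back vowel))
  zogurur → zogorur   (u→o after a consonant, before r)
  zogorur → zogoror   (u→o after a consonant, before r)
So the Lutori cognate is 'zogoror'.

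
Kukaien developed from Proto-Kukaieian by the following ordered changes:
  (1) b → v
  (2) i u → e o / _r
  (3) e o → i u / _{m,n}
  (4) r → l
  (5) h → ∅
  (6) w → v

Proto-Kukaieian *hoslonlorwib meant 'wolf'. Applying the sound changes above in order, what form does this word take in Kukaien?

oslunlolviv

Kukaien: *hoslonlorwib > hoslonlorwiv > hoslunlorwiv > hoslunlolwiv > oslunlolwiv > oslunlolviv  (by unconditioned shift, pre-nasal raising, unconditioned shift, h-loss, unconditioned shift)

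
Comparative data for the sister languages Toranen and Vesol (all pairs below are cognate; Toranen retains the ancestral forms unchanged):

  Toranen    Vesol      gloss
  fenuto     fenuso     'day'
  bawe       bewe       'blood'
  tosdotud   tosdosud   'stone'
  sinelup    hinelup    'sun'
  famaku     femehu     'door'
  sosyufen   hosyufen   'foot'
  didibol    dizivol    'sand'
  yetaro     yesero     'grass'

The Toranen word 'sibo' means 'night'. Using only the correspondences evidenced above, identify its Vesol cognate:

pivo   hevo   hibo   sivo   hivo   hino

sinelup ~ hinelup — Toranen s corresponds to Vesol h word-initially before a front vowel.
didibol ~ dizivol — Toranen b corresponds to Vesol v between vowels (before a back vowel).
Applying these to Toranen 'sibo':
  sibo → hibo   (s→h word-initially before a front vowel)
  hibo → hivo   (b→v between vowels (before a back vowel))
So the Vesol cognate is 'hivo'.

hivo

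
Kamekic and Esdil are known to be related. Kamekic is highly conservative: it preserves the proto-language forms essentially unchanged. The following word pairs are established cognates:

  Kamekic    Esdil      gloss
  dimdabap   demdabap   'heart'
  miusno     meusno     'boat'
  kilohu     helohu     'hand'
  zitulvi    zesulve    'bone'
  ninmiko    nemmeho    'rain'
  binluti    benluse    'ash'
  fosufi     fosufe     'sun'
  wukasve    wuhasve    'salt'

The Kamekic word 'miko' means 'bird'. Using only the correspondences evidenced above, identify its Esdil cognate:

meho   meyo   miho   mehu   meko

meho

kilohu ~ helohu, zitulvi ~ zesulve — Kamekic i corresponds to Esdil e after a consonant, before a consonant other than r, m, n, p, b, f, v.
ninmiko ~ nemmeho — Kamekic k corresponds to Esdil h between vowels (before a back vowel).
Applying these to Kamekic 'miko':
  miko → meko   (i→e after a consonant, before a consonant other than r, m, n, p, b, f, v)
  meko → meho   (k→h between vowels (before a back vowel))
So the Esdil cognate is 'meho'.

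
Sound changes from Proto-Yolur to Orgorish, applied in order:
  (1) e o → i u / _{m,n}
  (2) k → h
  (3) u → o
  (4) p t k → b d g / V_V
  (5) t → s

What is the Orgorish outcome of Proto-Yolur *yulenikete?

Orgorish: *yulenikete > yulinikete > yulinihete > yolinihete > yolinihede  (by pre-nasal raising, unconditioned shift, vowel merger, intervocalic voicing)

yolinihede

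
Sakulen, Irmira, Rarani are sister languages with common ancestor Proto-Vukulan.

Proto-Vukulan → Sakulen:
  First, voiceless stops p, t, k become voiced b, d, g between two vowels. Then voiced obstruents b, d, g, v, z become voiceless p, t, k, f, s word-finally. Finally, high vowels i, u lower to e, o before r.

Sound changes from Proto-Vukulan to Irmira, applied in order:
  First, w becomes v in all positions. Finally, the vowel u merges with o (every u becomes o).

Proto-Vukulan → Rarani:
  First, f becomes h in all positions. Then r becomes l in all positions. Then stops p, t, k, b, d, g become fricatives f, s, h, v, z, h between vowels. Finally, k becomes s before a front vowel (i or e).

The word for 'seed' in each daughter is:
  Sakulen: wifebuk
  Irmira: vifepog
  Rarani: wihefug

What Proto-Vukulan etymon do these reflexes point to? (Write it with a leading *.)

*wifepug

Position 6: Sakulen has u, Irmira has o, Rarani has u. Sakulen preserves u here (none of its changes turn any other segment into u), so the proto-segment is *u.
Position 3: Sakulen has f, Irmira has f, Rarani has h. Irmira preserves f here (none of its changes turn any other segment into f), so the proto-segment is *f.
Continuing position by position gives *wifepug; check it forward:
Sakulen: *wifepug
  wifepug → wifebug   [intervocalic voicing]
  wifebug → wifebuk   [final devoicing]
  wifebuk (rule 3 does not apply)
  giving Sakulen wifebuk.
Irmira: start from *wifepug.
  rule 1 (unconditioned shift): wifepug → vifepug
  rule 2 (vowel merger): vifepug → vifepog
  ⇒ Irmira vifepog
Rarani: *wifepug
  wifepug → wihepug   [unconditioned shift]
  wihepug (rule 2 does not apply)
  wihepug → wihefug   [intervocalic lenition]
  wihefug (rule 4 does not apply)
  giving Rarani wihefug.
Only *wifepug yields all of Sakulen wifebuk, Irmira vifepog, Rarani wihefug.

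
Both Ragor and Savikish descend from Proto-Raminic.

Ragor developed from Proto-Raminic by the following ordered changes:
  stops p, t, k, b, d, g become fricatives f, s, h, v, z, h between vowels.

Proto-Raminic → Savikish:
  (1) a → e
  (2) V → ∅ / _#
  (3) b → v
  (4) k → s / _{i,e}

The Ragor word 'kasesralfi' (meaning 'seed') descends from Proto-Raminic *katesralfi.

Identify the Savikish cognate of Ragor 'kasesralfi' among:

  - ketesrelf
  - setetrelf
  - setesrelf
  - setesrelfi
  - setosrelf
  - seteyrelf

Savikish: *katesralfi
  katesralfi → ketesrelfi   [vowel merger]
  ketesrelfi → ketesrelf   [apocope]
  ketesrelf (rule 3 does not apply)
  ketesrelf → setesrelf   [palatalisation]
  giving Savikish setesrelf.
Only 'setesrelf' matches the regular Savikish development of *katesralfi.

setesrelf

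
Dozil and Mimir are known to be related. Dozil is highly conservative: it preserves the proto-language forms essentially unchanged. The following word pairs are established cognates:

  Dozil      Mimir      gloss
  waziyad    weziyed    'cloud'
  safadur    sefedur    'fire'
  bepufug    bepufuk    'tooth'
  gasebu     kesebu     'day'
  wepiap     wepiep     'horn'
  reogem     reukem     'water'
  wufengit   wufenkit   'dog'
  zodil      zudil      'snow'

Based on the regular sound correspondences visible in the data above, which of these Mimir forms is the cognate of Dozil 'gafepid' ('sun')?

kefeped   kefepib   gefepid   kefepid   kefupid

kefepid

gasebu ~ kesebu — Dozil g corresponds to Mimir k word-initially before a back vowel.
safadur ~ sefedur — Dozil a corresponds to Mimir e after a consonant, before a labial obstruent.
Applying these to Dozil 'gafepid':
  gafepid → kafepid   (g→k word-initially before a back vowel)
  kafepid → kefepid   (a→e after a consonant, before a labial obstruent)
So the Mimir cognate is 'kefepid'.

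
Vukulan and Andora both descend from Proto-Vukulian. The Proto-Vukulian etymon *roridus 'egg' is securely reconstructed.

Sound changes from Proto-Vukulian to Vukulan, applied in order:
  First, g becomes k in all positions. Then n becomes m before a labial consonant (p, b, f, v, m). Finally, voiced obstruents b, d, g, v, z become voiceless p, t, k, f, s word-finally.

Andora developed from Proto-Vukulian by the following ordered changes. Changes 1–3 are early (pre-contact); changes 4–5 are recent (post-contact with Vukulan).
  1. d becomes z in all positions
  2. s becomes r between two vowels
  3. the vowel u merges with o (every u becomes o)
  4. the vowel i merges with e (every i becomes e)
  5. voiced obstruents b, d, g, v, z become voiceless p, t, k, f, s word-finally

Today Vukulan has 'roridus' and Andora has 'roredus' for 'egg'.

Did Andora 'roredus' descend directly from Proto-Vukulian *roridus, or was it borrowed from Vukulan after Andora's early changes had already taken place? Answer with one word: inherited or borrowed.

If inherited, *roridus would pass through all of Andora's changes:
Andora: start from *roridus.
  rule 1 (unconditioned shift): roridus → rorizus
  rule 2: no change — rorizus
  rule 3 (vowel merger): rorizus → rorizos
  rule 4 (vowel merger): rorizos → rorezos
  rule 5: no change — rorezos
  ⇒ Andora rorezos
If borrowed from Vukulan 'roridus' after the early changes, it would undergo only the recent ones:
  rule 4 (vowel merger): roridus → roredus
  rule 5 (final devoicing): no change (roredus)
  ⇒ as a loan: roredus
Andora 'roredus' matches the loan outcome 'roredus', not the inherited 'rorezos' — it skipped the early Andora changes, so it was borrowed from Vukulan.

borrowed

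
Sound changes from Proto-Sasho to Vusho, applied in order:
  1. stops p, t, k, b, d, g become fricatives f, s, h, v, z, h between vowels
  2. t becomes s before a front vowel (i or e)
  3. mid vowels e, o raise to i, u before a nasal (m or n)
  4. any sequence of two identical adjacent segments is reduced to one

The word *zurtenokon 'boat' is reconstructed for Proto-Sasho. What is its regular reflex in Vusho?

zursinohun

Vusho: start from *zurtenokon.
  rule 1 (intervocalic lenition): zurtenokon → zurtenohon
  rule 2 (palatalisation): zurtenohon → zursenohon
  rule 3 (pre-nasal raising): zursenohon → zursinohun
  rule 4: no change — zursinohun
  ⇒ Vusho zursinohun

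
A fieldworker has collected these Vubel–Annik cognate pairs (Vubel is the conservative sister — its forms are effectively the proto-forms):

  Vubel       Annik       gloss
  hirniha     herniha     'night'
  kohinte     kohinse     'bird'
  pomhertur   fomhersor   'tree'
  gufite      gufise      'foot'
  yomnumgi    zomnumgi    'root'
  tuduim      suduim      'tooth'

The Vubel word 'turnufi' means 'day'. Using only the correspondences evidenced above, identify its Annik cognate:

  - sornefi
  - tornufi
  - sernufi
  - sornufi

sornufi

tuduim ~ suduim — Vubel t corresponds to Annik s word-initially before a back vowel.
pomhertur ~ fomhersor — Vubel u corresponds to Annik o after a consonant, before r.
Applying these to Vubel 'turnufi':
  turnufi → surnufi   (t→s word-initially before a back vowel)
  surnufi → sornufi   (u→o after a consonant, before r)
So the Annik cognate is 'sornufi'.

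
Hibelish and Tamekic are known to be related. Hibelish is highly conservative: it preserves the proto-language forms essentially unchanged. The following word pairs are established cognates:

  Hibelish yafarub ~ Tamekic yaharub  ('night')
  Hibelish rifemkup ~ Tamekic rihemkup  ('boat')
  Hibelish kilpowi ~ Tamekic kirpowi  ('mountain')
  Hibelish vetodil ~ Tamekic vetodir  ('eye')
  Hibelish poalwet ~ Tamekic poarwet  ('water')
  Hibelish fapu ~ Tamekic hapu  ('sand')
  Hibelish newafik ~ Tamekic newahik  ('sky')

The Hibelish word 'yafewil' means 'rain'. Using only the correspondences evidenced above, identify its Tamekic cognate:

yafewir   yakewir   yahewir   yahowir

rifemkup ~ rihemkup — Hibelish f corresponds to Tamekic h between vowels (before a front vowel).
vetodil ~ vetodir — Hibelish l corresponds to Tamekic r word-finally.
Applying these to Hibelish 'yafewil':
  yafewil → yahewil   (f→h between vowels (before a front vowel))
  yahewil → yahewir   (l→r word-finally)
So the Tamekic cognate is 'yahewir'.

yahewir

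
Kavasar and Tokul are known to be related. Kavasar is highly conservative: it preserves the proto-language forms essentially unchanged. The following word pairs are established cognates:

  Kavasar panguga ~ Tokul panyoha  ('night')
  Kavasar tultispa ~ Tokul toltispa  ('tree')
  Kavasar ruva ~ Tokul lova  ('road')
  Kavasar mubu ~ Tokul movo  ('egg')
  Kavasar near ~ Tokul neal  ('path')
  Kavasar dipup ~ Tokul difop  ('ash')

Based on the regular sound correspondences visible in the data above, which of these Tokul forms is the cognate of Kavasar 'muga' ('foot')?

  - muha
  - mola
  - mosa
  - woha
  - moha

moha

panguga ~ panyoha, tultispa ~ toltispa — Kavasar u corresponds to Tokul o after a consonant, before a consonant other than r, m, n, p, b, f, v.
panguga ~ panyoha — Kavasar g corresponds to Tokul h between vowels (before a back vowel).
Applying these to Kavasar 'muga':
  muga → moga   (u→o after a consonant, before a consonant other than r, m, n, p, b, f, v)
  moga → moha   (g→h between vowels (before a back vowel))
So the Tokul cognate is 'moha'.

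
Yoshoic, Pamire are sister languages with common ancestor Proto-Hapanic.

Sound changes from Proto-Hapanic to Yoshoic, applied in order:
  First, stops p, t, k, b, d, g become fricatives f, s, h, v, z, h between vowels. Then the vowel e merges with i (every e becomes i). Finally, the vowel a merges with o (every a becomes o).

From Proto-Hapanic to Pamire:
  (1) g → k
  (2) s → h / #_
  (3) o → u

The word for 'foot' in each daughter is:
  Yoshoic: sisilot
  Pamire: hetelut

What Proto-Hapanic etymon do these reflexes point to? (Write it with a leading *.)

Position 3: Yoshoic has s, Pamire has t. Pamire preserves t here (none of its changes turn any other segment into t), so the proto-segment is *t.
Position 1: Yoshoic has s, Pamire has h. Taking the neighbouring segments as reconstructed: Yoshoic s can only go back to *s; Pamire h could go back to *s or *h — the one source consistent with every daughter is *s.
This points to *setelot. Verify forward in each daughter:
Yoshoic: *setelot > seselot > sisilot  (by intervocalic lenition, vowel merger)
Pamire: start from *setelot.
  rule 1: no change — setelot
  rule 2 (debuccalisation): setelot → hetelot
  rule 3 (vowel merger): hetelot → hetelut
  ⇒ Pamire hetelut
Only *setelot yields all of Yoshoic sisilot, Pamire hetelut.

*setelot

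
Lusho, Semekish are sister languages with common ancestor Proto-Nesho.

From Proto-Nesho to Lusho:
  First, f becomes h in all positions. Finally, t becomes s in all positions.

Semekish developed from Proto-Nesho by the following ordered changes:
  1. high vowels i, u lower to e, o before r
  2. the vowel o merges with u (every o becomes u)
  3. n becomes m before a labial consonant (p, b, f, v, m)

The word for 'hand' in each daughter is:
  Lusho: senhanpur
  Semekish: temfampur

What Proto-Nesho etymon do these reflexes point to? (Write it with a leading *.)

*tenfanpur

Position 3: Lusho has n, Semekish has m. Lusho preserves n here (none of its changes turn any other segment into n), so the proto-segment is *n.
Position 6: Lusho has n, Semekish has m. Lusho preserves n here (none of its changes turn any other segment into n), so the proto-segment is *n.
Position 1: Lusho has s, Semekish has t. Semekish preserves t here (none of its changes turn any other segment into t), so the proto-segment is *t.
Verify the candidate proto-form against each daughter:
Lusho: start from *tenfanpur.
  rule 1 (unconditioned shift): tenfanpur → tenhanpur
  rule 2 (unconditioned shift): tenhanpur → senhanpur
  ⇒ Lusho senhanpur
Semekish: *tenfanpur > tenfanpor > tenfanpur > temfampur  (by pre-rhotic lowering, vowel merger, nasal place assimilation)
*tenfanpur is the unique common source.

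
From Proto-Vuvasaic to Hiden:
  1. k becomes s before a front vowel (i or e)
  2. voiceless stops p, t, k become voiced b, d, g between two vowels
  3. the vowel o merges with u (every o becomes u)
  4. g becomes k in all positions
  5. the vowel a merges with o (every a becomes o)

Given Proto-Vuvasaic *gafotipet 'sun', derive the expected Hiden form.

Hiden: start from *gafotipet.
  rule 1: no change — gafotipet
  rule 2 (intervocalic voicing): gafotipet → gafodibet
  rule 3 (vowel merger): gafodibet → gafudibet
  rule 4 (unconditioned shift): gafudibet → kafudibet
  rule 5 (vowel merger): kafudibet → kofudibet
  ⇒ Hiden kofudibet

kofudibet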